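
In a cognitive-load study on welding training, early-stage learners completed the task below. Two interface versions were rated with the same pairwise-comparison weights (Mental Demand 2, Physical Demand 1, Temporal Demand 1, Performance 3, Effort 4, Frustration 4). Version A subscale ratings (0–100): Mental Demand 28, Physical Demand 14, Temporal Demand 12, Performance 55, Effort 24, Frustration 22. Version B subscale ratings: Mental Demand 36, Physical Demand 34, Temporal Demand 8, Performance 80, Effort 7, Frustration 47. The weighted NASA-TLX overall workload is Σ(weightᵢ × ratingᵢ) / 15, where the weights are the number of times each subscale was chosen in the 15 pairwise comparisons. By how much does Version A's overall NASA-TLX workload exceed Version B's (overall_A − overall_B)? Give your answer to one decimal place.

Version A weighted sum = 2·28 + 1·14 + 1·12 + 3·55 + 4·24 + 4·22 = 56 + 14 + 12 + 165 + 96 + 88 = 431; overall_A = 431/15 = 28.7333.
Version B weighted sum = 2·36 + 1·34 + 1·8 + 3·80 + 4·7 + 4·47 = 72 + 34 + 8 + 240 + 28 + 188 = 570; overall_B = 570/15 = 38.0000.
Difference = 28.7333 − 38.0000 = -9.2667 ≈ -9.3.

-9.3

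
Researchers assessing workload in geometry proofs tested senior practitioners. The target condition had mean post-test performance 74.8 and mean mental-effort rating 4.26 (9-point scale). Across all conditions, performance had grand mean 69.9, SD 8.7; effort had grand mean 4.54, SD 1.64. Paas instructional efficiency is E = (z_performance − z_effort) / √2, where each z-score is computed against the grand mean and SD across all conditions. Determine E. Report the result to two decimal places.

0.52

z_performance = (74.8 − 69.9) / 8.7 = 4.9000 / 8.7 = 0.5632.
z_effort = (4.26 − 4.54) / 1.64 = -0.2800 / 1.64 = -0.1707.
z_P − z_E = 0.5632 − (-0.1707) = 0.7339.
E = 0.7339 / √2 = 0.7339 / 1.41421 = 0.5189 ≈ 0.52.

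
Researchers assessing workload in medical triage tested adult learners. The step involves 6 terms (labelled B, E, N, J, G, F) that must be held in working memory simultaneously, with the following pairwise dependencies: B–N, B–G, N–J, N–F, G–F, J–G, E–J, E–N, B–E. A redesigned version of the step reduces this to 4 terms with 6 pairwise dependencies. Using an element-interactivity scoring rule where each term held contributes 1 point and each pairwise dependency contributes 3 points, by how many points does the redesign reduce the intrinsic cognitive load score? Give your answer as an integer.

Original: 6 × 1 + 9 × 3 = 6 + 27 = 33.
Redesigned: 4 × 1 + 6 × 3 = 4 + 18 = 22.
Reduction = 33 − 22 = 11.

11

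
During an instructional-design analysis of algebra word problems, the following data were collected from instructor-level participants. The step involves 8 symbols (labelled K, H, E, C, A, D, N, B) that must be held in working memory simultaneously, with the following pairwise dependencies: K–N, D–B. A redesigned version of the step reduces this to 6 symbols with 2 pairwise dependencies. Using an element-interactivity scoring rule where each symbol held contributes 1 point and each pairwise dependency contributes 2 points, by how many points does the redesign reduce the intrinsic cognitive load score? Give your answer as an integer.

Original: 8 × 1 + 2 × 2 = 8 + 4 = 12.
Redesigned: 6 × 1 + 2 × 2 = 6 + 4 = 10.
Reduction = 12 − 10 = 2.

2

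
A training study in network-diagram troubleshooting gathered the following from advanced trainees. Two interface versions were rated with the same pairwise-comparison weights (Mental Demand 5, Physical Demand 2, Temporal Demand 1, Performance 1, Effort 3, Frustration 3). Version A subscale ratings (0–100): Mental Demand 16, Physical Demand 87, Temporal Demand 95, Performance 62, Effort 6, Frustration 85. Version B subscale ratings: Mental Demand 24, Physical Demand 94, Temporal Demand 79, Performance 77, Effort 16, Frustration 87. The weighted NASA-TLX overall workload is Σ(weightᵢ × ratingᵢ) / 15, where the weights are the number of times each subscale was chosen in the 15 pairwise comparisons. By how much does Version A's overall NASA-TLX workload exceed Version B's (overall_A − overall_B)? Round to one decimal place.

-5.9

Version A weighted sum = 5·16 + 2·87 + 1·95 + 1·62 + 3·6 + 3·85 = 80 + 174 + 95 + 62 + 18 + 255 = 684; overall_A = 684/15 = 45.6000.
Version B weighted sum = 5·24 + 2·94 + 1·79 + 1·77 + 3·16 + 3·87 = 120 + 188 + 79 + 77 + 48 + 261 = 773; overall_B = 773/15 = 51.5333.
Difference = 45.6000 − 51.5333 = -5.9333 ≈ -5.9.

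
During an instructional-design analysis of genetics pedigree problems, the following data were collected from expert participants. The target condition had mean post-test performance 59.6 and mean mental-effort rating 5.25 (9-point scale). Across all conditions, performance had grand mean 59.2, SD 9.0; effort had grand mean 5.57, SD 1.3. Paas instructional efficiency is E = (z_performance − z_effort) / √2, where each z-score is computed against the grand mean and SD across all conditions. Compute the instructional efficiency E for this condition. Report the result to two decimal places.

0.21

z_performance = (59.6 − 59.2) / 9.0 = 0.4000 / 9.0 = 0.0444.
z_effort = (5.25 − 5.57) / 1.3 = -0.3200 / 1.3 = -0.2462.
z_P − z_E = 0.0444 − (-0.2462) = 0.2906.
E = 0.2906 / √2 = 0.2906 / 1.41421 = 0.2055 ≈ 0.21.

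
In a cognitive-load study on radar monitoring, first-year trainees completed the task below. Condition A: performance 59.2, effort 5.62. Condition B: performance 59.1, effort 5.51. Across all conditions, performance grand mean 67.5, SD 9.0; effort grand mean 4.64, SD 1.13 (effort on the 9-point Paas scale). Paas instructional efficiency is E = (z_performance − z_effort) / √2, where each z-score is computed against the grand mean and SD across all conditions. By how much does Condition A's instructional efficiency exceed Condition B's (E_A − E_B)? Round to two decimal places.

Condition A: z_P = (59.2 − 67.5)/9.0 = -0.9222; z_E = (5.62 − 4.64)/1.13 = 0.8673; E_A = (-0.9222 − 0.8673)/√2 = -1.2654.
Condition B: z_P = (59.1 − 67.5)/9.0 = -0.9333; z_E = (5.51 − 4.64)/1.13 = 0.7699; E_B = (-0.9333 − 0.7699)/√2 = -1.2043.
E_A − E_B = -1.2654 − (-1.2043) = -0.0611 ≈ -0.06.

-0.06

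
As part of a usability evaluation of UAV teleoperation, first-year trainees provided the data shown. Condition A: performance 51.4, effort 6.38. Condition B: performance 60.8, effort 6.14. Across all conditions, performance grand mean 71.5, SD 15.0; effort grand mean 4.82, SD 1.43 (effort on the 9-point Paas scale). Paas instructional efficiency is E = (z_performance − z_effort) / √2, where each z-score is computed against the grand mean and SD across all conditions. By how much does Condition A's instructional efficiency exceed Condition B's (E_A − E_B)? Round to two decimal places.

-0.56

Condition A: z_P = (51.4 − 71.5)/15.0 = -1.3400; z_E = (6.38 − 4.82)/1.43 = 1.0909; E_A = (-1.3400 − 1.0909)/√2 = -1.7189.
Condition B: z_P = (60.8 − 71.5)/15.0 = -0.7133; z_E = (6.14 − 4.82)/1.43 = 0.9231; E_B = (-0.7133 − 0.9231)/√2 = -1.1571.
E_A − E_B = -1.7189 − (-1.1571) = -0.5618 ≈ -0.56.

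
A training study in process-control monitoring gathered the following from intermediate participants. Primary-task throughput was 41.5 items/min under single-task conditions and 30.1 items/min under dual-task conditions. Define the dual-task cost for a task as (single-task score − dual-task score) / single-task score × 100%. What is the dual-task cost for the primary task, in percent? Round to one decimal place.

27.5

Cost = (41.5 − 30.1) / 41.5 × 100%
     = 11.4000 / 41.5 × 100% = 27.4699%.
≈ 27.5%.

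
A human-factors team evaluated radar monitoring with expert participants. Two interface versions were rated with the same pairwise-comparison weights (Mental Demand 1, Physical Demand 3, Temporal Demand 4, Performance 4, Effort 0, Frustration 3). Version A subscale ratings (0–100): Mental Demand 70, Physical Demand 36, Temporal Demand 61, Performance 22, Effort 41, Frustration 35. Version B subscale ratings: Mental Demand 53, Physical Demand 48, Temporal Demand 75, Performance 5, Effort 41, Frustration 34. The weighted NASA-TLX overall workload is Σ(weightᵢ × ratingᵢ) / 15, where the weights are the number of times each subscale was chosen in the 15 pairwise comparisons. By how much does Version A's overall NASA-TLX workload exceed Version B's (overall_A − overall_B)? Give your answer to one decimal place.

Version A weighted sum = 1·70 + 3·36 + 4·61 + 4·22 + 0·41 + 3·35 = 70 + 108 + 244 + 88 + 0 + 105 = 615; overall_A = 615/15 = 41.0000.
Version B weighted sum = 1·53 + 3·48 + 4·75 + 4·5 + 0·41 + 3·34 = 53 + 144 + 300 + 20 + 0 + 102 = 619; overall_B = 619/15 = 41.2667.
Difference = 41.0000 − 41.2667 = -0.2667 ≈ -0.3.

-0.3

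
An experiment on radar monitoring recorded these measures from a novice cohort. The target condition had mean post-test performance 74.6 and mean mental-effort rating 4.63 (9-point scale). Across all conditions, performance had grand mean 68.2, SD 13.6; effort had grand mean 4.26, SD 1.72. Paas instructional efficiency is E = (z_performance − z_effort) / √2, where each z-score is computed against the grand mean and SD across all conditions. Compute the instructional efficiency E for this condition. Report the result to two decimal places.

z_performance = (74.6 − 68.2) / 13.6 = 6.4000 / 13.6 = 0.4706.
z_effort = (4.63 − 4.26) / 1.72 = 0.3700 / 1.72 = 0.2151.
z_P − z_E = 0.4706 − 0.2151 = 0.2555.
E = 0.2555 / √2 = 0.2555 / 1.41421 = 0.1807 ≈ 0.18.

0.18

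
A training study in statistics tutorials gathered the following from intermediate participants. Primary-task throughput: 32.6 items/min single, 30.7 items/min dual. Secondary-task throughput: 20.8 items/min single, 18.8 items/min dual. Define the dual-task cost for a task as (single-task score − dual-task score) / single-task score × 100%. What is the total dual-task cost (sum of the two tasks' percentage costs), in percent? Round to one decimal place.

Primary cost = (32.6 − 30.7) / 32.6 × 100% = 5.8282%.
Secondary cost = (20.8 − 18.8) / 20.8 × 100% = 9.6154%.
Total = 5.8282% + 9.6154% = 15.4436% ≈ 15.4%.

15.4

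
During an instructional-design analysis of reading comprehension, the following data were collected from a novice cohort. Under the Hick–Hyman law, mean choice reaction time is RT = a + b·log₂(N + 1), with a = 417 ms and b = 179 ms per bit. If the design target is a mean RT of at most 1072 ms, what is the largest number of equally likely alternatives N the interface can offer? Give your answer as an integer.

Set 417 + 179·log₂(N + 1) ≤ 1072.
log₂(N + 1) ≤ (1072 − 417) / 179 = 3.6592.
N + 1 ≤ 2^3.6592 = 12.6337.
N ≤ 11.6337, so the largest integer N is 11.

11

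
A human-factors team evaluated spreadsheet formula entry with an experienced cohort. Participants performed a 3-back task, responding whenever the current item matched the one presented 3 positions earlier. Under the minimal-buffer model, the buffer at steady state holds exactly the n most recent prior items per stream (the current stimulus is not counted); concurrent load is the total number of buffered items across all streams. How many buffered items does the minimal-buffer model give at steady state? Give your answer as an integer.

3

The buffer holds the 3 most recent prior items.
Steady-state concurrent load = 3 items.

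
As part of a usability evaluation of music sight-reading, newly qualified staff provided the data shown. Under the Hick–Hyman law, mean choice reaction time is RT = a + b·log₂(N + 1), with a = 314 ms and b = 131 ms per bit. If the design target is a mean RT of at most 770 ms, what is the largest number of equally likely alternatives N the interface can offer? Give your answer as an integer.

10

Set 314 + 131·log₂(N + 1) ≤ 770.
log₂(N + 1) ≤ (770 − 314) / 131 = 3.4809.
N + 1 ≤ 2^3.4809 = 11.1649.
N ≤ 10.1649, so the largest integer N is 10.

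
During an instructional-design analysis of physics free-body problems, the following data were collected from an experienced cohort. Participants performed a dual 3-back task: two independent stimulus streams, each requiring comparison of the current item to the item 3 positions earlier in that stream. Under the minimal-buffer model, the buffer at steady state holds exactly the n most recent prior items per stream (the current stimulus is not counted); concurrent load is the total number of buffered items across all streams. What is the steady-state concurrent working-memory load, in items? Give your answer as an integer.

6

Each stream's buffer holds its 3 most recent prior items.
Two independent streams: 2 × 3 = 6 buffered items at steady state.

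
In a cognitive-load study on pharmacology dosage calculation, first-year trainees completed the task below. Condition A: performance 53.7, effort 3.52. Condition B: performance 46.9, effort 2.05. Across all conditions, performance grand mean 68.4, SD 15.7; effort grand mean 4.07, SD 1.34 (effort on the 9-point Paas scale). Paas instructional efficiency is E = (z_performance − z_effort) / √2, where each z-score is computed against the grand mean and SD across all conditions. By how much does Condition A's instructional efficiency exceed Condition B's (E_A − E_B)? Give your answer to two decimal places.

-0.47

Condition A: z_P = (53.7 − 68.4)/15.7 = -0.9363; z_E = (3.52 − 4.07)/1.34 = -0.4104; E_A = (-0.9363 − (-0.4104))/√2 = -0.3719.
Condition B: z_P = (46.9 − 68.4)/15.7 = -1.3694; z_E = (2.05 − 4.07)/1.34 = -1.5075; E_B = (-1.3694 − (-1.5075))/√2 = 0.0977.
E_A − E_B = -0.3719 − 0.0977 = -0.4696 ≈ -0.47.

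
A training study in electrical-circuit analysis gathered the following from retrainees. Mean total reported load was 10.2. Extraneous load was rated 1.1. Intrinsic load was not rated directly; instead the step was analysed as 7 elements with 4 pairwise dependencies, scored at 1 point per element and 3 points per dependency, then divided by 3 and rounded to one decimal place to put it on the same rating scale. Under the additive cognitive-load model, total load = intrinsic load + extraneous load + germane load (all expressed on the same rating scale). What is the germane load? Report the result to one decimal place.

Intrinsic (element-interactivity): (7 × 1 + 4 × 3) / 3 = 19 / 3 = 6.3333 → 6.3.
germane load = total − intrinsic − extraneous
             = 10.2 − 6.3 − 1.1 = 2.8.

2.8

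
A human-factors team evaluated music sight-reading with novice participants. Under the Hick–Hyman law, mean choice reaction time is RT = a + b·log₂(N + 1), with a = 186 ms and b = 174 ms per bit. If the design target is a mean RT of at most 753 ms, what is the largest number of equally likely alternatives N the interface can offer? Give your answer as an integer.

Set 186 + 174·log₂(N + 1) ≤ 753.
log₂(N + 1) ≤ (753 − 186) / 174 = 3.2586.
N + 1 ≤ 2^3.2586 = 9.5705.
N ≤ 8.5705, so the largest integer N is 8.

8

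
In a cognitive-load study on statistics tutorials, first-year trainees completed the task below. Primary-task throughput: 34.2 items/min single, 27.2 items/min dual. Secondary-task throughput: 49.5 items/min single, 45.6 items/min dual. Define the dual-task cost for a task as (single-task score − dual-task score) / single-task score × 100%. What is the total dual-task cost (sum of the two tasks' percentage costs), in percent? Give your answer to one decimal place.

Primary cost = (34.2 − 27.2) / 34.2 × 100% = 20.4678%.
Secondary cost = (49.5 − 45.6) / 49.5 × 100% = 7.8788%.
Total = 20.4678% + 7.8788% = 28.3466% ≈ 28.3%.

28.3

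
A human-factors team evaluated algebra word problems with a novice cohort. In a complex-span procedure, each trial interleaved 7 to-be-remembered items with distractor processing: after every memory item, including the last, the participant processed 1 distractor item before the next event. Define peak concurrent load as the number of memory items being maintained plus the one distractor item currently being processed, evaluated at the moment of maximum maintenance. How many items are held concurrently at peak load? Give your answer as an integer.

Maintenance is greatest during the distractor(s) after memory item 7: all 7 memory items are being held.
One distractor item is concurrently being processed.
Peak concurrent load = 7 + 1 = 8 items.

8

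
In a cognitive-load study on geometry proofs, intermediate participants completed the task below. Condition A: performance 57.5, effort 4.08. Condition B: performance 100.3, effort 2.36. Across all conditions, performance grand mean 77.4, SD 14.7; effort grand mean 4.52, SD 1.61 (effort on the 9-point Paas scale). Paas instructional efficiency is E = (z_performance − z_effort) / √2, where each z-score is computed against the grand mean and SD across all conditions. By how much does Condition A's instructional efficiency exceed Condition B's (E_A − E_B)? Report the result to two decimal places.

-2.81

Condition A: z_P = (57.5 − 77.4)/14.7 = -1.3537; z_E = (4.08 − 4.52)/1.61 = -0.2733; E_A = (-1.3537 − (-0.2733))/√2 = -0.7640.
Condition B: z_P = (100.3 − 77.4)/14.7 = 1.5578; z_E = (2.36 − 4.52)/1.61 = -1.3416; E_B = (1.5578 − (-1.3416))/√2 = 2.0502.
E_A − E_B = -0.7640 − 2.0502 = -2.8142 ≈ -2.81.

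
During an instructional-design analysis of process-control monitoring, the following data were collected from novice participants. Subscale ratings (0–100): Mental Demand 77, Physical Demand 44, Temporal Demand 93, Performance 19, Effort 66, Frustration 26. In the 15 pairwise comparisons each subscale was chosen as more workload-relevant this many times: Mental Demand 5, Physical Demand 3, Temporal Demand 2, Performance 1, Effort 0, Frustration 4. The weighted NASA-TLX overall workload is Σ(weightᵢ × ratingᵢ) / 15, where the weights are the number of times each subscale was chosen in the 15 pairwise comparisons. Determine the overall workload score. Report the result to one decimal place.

The tallies are the weights (they sum to 15).
Weighted sum = 5·77 + 3·44 + 2·93 + 1·19 + 0·66 + 4·26
            = 385 + 132 + 186 + 19 + 0 + 104 = 826.
Overall workload = 826 / 15 = 55.0667 ≈ 55.1.

55.1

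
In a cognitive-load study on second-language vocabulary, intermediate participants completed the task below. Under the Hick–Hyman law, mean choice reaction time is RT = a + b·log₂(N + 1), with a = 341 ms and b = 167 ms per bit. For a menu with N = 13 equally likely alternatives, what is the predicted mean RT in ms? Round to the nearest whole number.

log₂(13 + 1) = log₂(14) = 3.8074.
RT = 341 + 167 × 3.8074 = 341 + 635.8358 = 976.8358 ms.
≈ 977 ms.

977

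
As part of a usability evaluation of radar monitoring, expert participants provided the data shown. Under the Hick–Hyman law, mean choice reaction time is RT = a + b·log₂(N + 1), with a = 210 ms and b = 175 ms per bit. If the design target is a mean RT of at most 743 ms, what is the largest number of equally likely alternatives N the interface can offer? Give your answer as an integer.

7

Set 210 + 175·log₂(N + 1) ≤ 743.
log₂(N + 1) ≤ (743 − 210) / 175 = 3.0457.
N + 1 ≤ 2^3.0457 = 8.2575.
N ≤ 7.2575, so the largest integer N is 7.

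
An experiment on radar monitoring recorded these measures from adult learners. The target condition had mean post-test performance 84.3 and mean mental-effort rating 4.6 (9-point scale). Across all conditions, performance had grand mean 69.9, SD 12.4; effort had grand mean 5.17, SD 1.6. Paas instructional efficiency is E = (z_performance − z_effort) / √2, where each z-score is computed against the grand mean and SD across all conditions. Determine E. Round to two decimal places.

z_performance = (84.3 − 69.9) / 12.4 = 14.4000 / 12.4 = 1.1613.
z_effort = (4.6 − 5.17) / 1.6 = -0.5700 / 1.6 = -0.3563.
z_P − z_E = 1.1613 − (-0.3563) = 1.5176.
E = 1.5176 / √2 = 1.5176 / 1.41421 = 1.0731 ≈ 1.07.

1.07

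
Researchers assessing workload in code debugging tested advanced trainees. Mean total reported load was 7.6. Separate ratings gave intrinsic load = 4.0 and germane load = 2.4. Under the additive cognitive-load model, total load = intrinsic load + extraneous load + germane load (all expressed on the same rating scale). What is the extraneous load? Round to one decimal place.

extraneous load = total − intrinsic − germane
             = 7.6 − 4.0 − 2.4 = 1.2.

1.2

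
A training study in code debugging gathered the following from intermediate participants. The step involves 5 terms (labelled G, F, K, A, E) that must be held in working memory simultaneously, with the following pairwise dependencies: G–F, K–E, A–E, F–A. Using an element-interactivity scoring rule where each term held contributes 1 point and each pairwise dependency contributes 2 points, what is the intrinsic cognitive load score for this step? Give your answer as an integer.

Count of terms held simultaneously: 5.
Count of pairwise dependencies listed: 4.
Element contribution: 5 × 1 = 5.
Interaction contribution: 4 × 2 = 8.
Intrinsic load = 5 + 8 = 13.

13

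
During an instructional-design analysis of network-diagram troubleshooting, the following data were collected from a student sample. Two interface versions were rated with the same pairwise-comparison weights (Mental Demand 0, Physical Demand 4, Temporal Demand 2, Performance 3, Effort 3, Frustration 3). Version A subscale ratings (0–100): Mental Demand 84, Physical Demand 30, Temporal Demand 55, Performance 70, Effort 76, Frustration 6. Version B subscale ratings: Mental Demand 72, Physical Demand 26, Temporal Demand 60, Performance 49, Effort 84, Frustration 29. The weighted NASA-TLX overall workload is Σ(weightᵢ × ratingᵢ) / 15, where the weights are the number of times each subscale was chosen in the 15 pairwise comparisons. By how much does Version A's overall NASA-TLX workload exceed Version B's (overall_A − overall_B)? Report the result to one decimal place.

Version A weighted sum = 0·84 + 4·30 + 2·55 + 3·70 + 3·76 + 3·6 = 0 + 120 + 110 + 210 + 228 + 18 = 686; overall_A = 686/15 = 45.7333.
Version B weighted sum = 0·72 + 4·26 + 2·60 + 3·49 + 3·84 + 3·29 = 0 + 104 + 120 + 147 + 252 + 87 = 710; overall_B = 710/15 = 47.3333.
Difference = 45.7333 − 47.3333 = -1.6000 ≈ -1.6.

-1.6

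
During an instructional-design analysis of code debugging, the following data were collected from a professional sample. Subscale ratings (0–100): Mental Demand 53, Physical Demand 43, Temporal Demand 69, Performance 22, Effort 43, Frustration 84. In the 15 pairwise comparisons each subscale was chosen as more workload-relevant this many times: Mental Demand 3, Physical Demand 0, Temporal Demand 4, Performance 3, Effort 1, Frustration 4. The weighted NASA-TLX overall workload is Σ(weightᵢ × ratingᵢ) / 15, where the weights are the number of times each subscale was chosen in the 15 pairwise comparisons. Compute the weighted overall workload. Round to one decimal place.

The tallies are the weights (they sum to 15).
Weighted sum = 3·53 + 0·43 + 4·69 + 3·22 + 1·43 + 4·84
            = 159 + 0 + 276 + 66 + 43 + 336 = 880.
Overall workload = 880 / 15 = 58.6667 ≈ 58.7.

58.7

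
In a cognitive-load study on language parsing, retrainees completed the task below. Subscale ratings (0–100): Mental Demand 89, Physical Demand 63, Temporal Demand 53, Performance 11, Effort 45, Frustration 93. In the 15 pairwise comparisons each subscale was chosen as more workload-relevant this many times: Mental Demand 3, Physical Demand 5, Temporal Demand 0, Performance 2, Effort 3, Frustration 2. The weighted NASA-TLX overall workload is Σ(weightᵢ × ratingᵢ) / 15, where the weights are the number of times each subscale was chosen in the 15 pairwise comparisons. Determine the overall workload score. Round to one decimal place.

The tallies are the weights (they sum to 15).
Weighted sum = 3·89 + 5·63 + 0·53 + 2·11 + 3·45 + 2·93
            = 267 + 315 + 0 + 22 + 135 + 186 = 925.
Overall workload = 925 / 15 = 61.6667 ≈ 61.7.

61.7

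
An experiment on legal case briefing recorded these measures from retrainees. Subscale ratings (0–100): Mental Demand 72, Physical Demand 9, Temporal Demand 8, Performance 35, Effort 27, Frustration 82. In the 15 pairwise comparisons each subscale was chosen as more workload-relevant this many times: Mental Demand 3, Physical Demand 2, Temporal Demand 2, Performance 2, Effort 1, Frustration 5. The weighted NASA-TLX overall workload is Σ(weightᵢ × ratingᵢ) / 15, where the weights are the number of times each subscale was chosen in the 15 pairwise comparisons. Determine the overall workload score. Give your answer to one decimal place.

50.5

The tallies are the weights (they sum to 15).
Weighted sum = 3·72 + 2·9 + 2·8 + 2·35 + 1·27 + 5·82
            = 216 + 18 + 16 + 70 + 27 + 410 = 757.
Overall workload = 757 / 15 = 50.4667 ≈ 50.5.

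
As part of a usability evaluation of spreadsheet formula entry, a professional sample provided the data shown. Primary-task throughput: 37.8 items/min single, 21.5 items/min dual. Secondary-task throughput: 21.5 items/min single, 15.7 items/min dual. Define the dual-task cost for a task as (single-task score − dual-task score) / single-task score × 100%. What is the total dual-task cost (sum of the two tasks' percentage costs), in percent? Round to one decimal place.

Primary cost = (37.8 − 21.5) / 37.8 × 100% = 43.1217%.
Secondary cost = (21.5 − 15.7) / 21.5 × 100% = 26.9767%.
Total = 43.1217% + 26.9767% = 70.0984% ≈ 70.1%.

70.1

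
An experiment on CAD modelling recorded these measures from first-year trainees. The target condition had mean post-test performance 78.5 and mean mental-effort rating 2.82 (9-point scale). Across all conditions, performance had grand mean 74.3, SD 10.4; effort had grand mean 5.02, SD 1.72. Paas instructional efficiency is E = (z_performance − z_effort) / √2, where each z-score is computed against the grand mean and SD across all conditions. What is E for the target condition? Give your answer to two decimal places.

1.19

z_performance = (78.5 − 74.3) / 10.4 = 4.2000 / 10.4 = 0.4038.
z_effort = (2.82 − 5.02) / 1.72 = -2.2000 / 1.72 = -1.2791.
z_P − z_E = 0.4038 − (-1.2791) = 1.6829.
E = 1.6829 / √2 = 1.6829 / 1.41421 = 1.1900 ≈ 1.19.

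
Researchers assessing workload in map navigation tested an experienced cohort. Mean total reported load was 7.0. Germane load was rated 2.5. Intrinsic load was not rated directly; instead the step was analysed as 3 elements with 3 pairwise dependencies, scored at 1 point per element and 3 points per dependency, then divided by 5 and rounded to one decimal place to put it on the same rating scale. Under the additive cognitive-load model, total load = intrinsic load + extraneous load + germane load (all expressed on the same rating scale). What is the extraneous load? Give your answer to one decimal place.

2.1

Intrinsic (element-interactivity): (3 × 1 + 3 × 3) / 5 = 12 / 5 = 2.4000 → 2.4.
extraneous load = total − intrinsic − germane
             = 7.0 − 2.4 − 2.5 = 2.1.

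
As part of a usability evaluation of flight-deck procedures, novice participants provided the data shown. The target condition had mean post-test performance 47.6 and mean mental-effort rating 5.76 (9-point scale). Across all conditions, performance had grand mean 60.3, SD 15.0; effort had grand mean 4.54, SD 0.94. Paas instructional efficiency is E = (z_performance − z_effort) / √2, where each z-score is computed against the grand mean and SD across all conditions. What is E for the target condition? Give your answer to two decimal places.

z_performance = (47.6 − 60.3) / 15.0 = -12.7000 / 15.0 = -0.8467.
z_effort = (5.76 − 4.54) / 0.94 = 1.2200 / 0.94 = 1.2979.
z_P − z_E = -0.8467 − 1.2979 = -2.1446.
E = -2.1446 / √2 = -2.1446 / 1.41421 = -1.5165 ≈ -1.52.

-1.52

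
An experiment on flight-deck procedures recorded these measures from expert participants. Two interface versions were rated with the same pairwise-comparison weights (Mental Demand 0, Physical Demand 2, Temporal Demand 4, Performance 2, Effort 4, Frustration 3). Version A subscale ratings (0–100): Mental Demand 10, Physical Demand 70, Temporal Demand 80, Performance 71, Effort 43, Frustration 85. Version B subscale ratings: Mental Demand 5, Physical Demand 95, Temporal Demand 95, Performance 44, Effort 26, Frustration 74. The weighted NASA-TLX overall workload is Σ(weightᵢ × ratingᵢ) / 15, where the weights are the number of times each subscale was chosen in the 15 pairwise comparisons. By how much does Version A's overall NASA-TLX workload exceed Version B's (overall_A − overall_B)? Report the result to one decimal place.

3.0

Version A weighted sum = 0·10 + 2·70 + 4·80 + 2·71 + 4·43 + 3·85 = 0 + 140 + 320 + 142 + 172 + 255 = 1029; overall_A = 1029/15 = 68.6000.
Version B weighted sum = 0·5 + 2·95 + 4·95 + 2·44 + 4·26 + 3·74 = 0 + 190 + 380 + 88 + 104 + 222 = 984; overall_B = 984/15 = 65.6000.
Difference = 68.6000 − 65.6000 = 3.0000 ≈ 3.0.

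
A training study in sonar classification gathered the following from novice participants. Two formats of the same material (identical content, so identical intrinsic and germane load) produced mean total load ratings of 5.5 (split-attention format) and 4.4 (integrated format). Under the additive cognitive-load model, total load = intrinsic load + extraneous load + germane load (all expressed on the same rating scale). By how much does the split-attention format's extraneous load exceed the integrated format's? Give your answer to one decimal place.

1.1

Intrinsic and germane load are equal across formats, so the difference in total load equals the difference in extraneous load.
Extraneous-load difference = 5.5 − 4.4 = 1.1.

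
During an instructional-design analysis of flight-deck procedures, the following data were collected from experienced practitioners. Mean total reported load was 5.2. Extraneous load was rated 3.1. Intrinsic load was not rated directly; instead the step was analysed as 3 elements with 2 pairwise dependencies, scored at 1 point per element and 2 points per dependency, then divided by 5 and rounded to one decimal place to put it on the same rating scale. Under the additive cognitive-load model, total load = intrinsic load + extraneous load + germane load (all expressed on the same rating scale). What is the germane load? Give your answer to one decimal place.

Intrinsic (element-interactivity): (3 × 1 + 2 × 2) / 5 = 7 / 5 = 1.4000 → 1.4.
germane load = total − intrinsic − extraneous
             = 5.2 − 1.4 − 3.1 = 0.7.

0.7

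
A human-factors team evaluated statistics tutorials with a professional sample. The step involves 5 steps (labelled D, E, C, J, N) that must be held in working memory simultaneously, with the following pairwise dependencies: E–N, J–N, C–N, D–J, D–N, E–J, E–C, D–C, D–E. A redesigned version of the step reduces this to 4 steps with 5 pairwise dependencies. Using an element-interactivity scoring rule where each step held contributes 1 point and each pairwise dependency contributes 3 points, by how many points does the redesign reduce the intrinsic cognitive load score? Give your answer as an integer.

13

Original: 5 × 1 + 9 × 3 = 5 + 27 = 32.
Redesigned: 4 × 1 + 5 × 3 = 4 + 15 = 19.
Reduction = 32 − 19 = 13.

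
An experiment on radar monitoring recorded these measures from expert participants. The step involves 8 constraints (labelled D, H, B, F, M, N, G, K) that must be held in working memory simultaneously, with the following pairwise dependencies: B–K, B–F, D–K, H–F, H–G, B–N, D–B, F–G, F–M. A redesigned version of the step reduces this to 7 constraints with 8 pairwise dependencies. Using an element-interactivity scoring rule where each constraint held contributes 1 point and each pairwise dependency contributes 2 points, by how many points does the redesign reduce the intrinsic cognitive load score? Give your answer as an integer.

Original: 8 × 1 + 9 × 2 = 8 + 18 = 26.
Redesigned: 7 × 1 + 8 × 2 = 7 + 16 = 23.
Reduction = 26 − 23 = 3.

3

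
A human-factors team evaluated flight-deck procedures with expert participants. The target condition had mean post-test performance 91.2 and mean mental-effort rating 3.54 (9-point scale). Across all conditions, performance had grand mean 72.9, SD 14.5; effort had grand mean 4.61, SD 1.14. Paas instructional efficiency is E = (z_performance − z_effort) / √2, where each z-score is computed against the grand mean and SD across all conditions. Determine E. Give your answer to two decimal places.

z_performance = (91.2 − 72.9) / 14.5 = 18.3000 / 14.5 = 1.2621.
z_effort = (3.54 − 4.61) / 1.14 = -1.0700 / 1.14 = -0.9386.
z_P − z_E = 1.2621 − (-0.9386) = 2.2007.
E = 2.2007 / √2 = 2.2007 / 1.41421 = 1.5561 ≈ 1.56.

1.56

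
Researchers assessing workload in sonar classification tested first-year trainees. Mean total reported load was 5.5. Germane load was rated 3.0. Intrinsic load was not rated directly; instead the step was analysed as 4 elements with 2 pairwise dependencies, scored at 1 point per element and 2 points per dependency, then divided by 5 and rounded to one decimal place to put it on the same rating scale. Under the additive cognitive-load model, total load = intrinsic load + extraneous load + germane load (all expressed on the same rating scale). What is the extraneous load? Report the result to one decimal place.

0.9

Intrinsic (element-interactivity): (4 × 1 + 2 × 2) / 5 = 8 / 5 = 1.6000 → 1.6.
extraneous load = total − intrinsic − germane
             = 5.5 − 1.6 − 3.0 = 0.9.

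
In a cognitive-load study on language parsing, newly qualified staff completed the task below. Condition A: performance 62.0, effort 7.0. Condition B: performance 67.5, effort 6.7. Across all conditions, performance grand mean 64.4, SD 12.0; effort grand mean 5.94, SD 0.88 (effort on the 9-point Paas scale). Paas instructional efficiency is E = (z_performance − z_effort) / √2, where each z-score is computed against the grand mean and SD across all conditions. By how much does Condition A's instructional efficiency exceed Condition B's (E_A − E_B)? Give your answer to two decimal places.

Condition A: z_P = (62.0 − 64.4)/12.0 = -0.2000; z_E = (7.0 − 5.94)/0.88 = 1.2045; E_A = (-0.2000 − 1.2045)/√2 = -0.9931.
Condition B: z_P = (67.5 − 64.4)/12.0 = 0.2583; z_E = (6.7 − 5.94)/0.88 = 0.8636; E_B = (0.2583 − 0.8636)/√2 = -0.4280.
E_A − E_B = -0.9931 − (-0.4280) = -0.5651 ≈ -0.57.

-0.57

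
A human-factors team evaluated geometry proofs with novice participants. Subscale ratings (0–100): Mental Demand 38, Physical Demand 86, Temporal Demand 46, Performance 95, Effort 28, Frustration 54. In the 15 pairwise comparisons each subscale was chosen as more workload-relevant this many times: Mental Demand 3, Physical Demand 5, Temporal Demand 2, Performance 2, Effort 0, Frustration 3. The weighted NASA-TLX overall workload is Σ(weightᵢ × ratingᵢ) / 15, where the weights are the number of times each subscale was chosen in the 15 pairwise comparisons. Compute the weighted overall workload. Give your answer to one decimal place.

65.9

The tallies are the weights (they sum to 15).
Weighted sum = 3·38 + 5·86 + 2·46 + 2·95 + 0·28 + 3·54
            = 114 + 430 + 92 + 190 + 0 + 162 = 988.
Overall workload = 988 / 15 = 65.8667 ≈ 65.9.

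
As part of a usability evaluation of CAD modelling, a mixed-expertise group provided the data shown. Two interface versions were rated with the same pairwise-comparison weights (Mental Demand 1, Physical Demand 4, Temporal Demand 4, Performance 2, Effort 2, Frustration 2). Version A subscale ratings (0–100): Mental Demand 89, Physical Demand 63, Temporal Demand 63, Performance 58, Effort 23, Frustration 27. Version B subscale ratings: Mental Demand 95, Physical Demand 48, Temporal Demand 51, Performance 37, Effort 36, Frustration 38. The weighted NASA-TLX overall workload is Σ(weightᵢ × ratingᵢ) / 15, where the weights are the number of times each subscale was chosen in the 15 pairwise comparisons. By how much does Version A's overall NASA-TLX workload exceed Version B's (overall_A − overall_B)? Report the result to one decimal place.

6.4

Version A weighted sum = 1·89 + 4·63 + 4·63 + 2·58 + 2·23 + 2·27 = 89 + 252 + 252 + 116 + 46 + 54 = 809; overall_A = 809/15 = 53.9333.
Version B weighted sum = 1·95 + 4·48 + 4·51 + 2·37 + 2·36 + 2·38 = 95 + 192 + 204 + 74 + 72 + 76 = 713; overall_B = 713/15 = 47.5333.
Difference = 53.9333 − 47.5333 = 6.4000 ≈ 6.4.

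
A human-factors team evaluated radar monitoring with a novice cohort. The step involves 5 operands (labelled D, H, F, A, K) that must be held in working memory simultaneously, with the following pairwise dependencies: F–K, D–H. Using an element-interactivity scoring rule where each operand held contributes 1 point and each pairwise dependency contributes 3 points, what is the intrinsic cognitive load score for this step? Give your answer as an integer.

11

Count of operands held simultaneously: 5.
Count of pairwise dependencies listed: 2.
Element contribution: 5 × 1 = 5.
Interaction contribution: 2 × 3 = 6.
Intrinsic load = 5 + 6 = 11.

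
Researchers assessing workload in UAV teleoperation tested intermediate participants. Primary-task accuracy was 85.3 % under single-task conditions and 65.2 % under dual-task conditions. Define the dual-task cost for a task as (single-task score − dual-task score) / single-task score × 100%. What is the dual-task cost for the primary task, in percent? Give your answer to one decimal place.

Cost = (85.3 − 65.2) / 85.3 × 100%
     = 20.1000 / 85.3 × 100% = 23.5639%.
≈ 23.6%.

23.6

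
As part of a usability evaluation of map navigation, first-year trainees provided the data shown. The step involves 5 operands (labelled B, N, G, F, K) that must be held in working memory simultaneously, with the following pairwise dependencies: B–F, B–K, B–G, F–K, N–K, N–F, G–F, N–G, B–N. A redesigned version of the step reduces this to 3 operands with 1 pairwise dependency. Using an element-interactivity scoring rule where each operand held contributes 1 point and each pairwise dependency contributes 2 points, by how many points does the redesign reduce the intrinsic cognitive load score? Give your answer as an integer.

18

Original: 5 × 1 + 9 × 2 = 5 + 18 = 23.
Redesigned: 3 × 1 + 1 × 2 = 3 + 2 = 5.
Reduction = 23 − 5 = 18.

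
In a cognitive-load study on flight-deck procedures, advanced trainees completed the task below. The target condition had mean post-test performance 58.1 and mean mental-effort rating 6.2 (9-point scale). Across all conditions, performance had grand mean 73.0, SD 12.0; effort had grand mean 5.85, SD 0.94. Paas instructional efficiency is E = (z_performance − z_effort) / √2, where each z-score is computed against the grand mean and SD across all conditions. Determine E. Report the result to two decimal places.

z_performance = (58.1 − 73.0) / 12.0 = -14.9000 / 12.0 = -1.2417.
z_effort = (6.2 − 5.85) / 0.94 = 0.3500 / 0.94 = 0.3723.
z_P − z_E = -1.2417 − 0.3723 = -1.6140.
E = -1.6140 / √2 = -1.6140 / 1.41421 = -1.1413 ≈ -1.14.

-1.14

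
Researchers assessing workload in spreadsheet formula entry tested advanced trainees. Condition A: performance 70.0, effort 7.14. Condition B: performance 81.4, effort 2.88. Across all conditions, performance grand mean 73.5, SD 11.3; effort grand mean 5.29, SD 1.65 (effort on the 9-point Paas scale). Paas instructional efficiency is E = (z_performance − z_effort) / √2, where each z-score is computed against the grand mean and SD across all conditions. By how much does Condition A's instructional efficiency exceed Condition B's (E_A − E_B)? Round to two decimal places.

-2.54

Condition A: z_P = (70.0 − 73.5)/11.3 = -0.3097; z_E = (7.14 − 5.29)/1.65 = 1.1212; E_A = (-0.3097 − 1.1212)/√2 = -1.0118.
Condition B: z_P = (81.4 − 73.5)/11.3 = 0.6991; z_E = (2.88 − 5.29)/1.65 = -1.4606; E_B = (0.6991 − (-1.4606))/√2 = 1.5271.
E_A − E_B = -1.0118 − 1.5271 = -2.5389 ≈ -2.54.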